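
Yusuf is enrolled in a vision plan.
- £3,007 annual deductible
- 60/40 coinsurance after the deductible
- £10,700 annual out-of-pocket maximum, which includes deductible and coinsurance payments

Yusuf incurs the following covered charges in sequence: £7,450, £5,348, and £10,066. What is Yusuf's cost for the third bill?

Bill 1, £7,450: £3,007 to deductible, leaving £4,443; coinsurance £4,443 × 40% = £1,777.20. Member owes £4,784.20 (running OOP £4,784.20).
Bill 2, £5,348: deductible already satisfied, so member's share is 40% × £5,348 = £2,139.20. Cost to member: £2,139.20. OOP to date £6,923.40.
Bill 3, £10,066: deductible already satisfied, so member's share is 40% × £10,066 = £4,026.40. Adding that to £6,923.40 gives £10,949.80, past the £10,700 cap; member pays only £10,700 − £6,923.40 = £3,776.60.

£3,776.60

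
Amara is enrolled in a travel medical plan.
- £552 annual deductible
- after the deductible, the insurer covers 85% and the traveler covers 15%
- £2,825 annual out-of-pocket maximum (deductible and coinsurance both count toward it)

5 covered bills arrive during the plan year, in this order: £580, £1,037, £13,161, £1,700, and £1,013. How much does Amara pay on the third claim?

#1 (£580): £552 to deductible, leaving £28; 15% of £28 = £4.20. Traveler owes £556.20 (running OOP £556.20).
#2 (£1,037): deductible met; 15% of £1,037 = £155.55. Traveler owes £155.55 (running OOP £711.75).
#3 (£13,161): deductible already satisfied, so traveler's share is 15% × £13,161 = £1,974.15. Cost to traveler: £1,974.15. OOP to date £2,685.90.

£1,974.15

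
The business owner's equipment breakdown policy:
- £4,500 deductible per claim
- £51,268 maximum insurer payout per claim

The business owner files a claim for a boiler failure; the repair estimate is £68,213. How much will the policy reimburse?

Subtract the deductible: £68,213 − £4,500 = £63,713.
The £51,268 per-incident cap binds; insurer pays £51,268.

£51,268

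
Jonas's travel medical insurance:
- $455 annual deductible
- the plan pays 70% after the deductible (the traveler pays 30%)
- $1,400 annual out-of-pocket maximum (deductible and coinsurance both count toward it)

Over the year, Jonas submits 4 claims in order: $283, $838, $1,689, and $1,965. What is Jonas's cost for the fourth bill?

$238.50

Claim 1 — $283: entire amount goes to the deductible. Traveler owes $283 (running OOP $283).
Claim 2 — $838: $172 finishes the deductible; $666 goes to coinsurance; traveler's 30% is $199.80. Traveler owes $371.80 (running OOP $654.80).
Claim 3 — $1,689: deductible met; 30% of $1,689 = $506.70. Traveler owes $506.70 (running OOP $1,161.50).
Claim 4 — $1,965: deductible met; 30% of $1,965 = $589.50. Adding that to $1,161.50 gives $1,751, past the $1,400 cap; traveler pays only $1,400 − $1,161.50 = $238.50.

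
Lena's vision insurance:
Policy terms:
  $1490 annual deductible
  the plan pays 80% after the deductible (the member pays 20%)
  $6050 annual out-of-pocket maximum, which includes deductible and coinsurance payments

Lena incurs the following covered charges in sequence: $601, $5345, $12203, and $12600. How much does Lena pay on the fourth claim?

Claim 1 — $601: entire amount goes to the deductible. Cost to member: $601. OOP to date $601.
Claim 2 — $5345: $889 to deductible, leaving $4456; member's 20% is $891.20. Member owes $1780.20 (running OOP $2381.20).
Claim 3 — $12203: deductible met; 20% of $12203 = $2440.60. Member owes $2440.60 (running OOP $4821.80).
Claim 4 — $12600: deductible met; 20% of $12600 = $2520. That would push OOP to $7341.80, over the $6050 cap, so member pays $6050 − $4821.80 = $1228.20.

$1228.20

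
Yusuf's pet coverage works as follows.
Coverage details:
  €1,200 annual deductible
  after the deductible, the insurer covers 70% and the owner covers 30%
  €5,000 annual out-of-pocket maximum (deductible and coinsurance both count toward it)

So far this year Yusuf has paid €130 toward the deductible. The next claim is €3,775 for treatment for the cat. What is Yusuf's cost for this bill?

€1,881.50

Remaining deductible: €1,200 − €130 = €1,070.
The remaining €2,705 (= €3,775 − €1,070) moves to coinsurance.
Coinsurance: €2,705 × 30% = €811.50.
So the owner owes €1,070 + €811.50 = €1,881.50 before any cap.
Cumulative spending €130 + €1,881.50 = €2,011.50 stays under the €5,000 maximum.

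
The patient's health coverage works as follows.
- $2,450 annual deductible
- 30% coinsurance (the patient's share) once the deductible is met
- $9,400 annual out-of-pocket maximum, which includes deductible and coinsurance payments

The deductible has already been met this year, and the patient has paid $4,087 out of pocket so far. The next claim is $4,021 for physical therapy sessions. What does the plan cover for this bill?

$2,814.70

The deductible is already satisfied, so the full bill goes to coinsurance.
Patient's 30% share of $4,021 is $1,206.30.
Year-to-date out-of-pocket becomes $4,087 + $1,206.30 = $5,293.30, still under the $9,400 maximum, so no cap applies.
Insurer pays the balance: $4,021 − $1,206.30 = $2,814.70.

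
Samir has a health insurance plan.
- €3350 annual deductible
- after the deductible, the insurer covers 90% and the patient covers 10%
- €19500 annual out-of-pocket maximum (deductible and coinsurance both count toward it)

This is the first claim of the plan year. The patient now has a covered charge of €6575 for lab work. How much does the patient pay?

€3672.50

Nothing has been paid toward the €3350 deductible, so the first €3350 of this charge is applied there.
After the €3350 deductible portion, €6575 − €3350 = €3225 is subject to coinsurance.
Patient's 10% share of €3225 is €322.50.
That puts the patient's cost at €3350 + €322.50 = €3672.50 before any cap.
Total out-of-pocket so far would be €0 + €3672.50 = €3672.50, below the €19500 cap — no reduction.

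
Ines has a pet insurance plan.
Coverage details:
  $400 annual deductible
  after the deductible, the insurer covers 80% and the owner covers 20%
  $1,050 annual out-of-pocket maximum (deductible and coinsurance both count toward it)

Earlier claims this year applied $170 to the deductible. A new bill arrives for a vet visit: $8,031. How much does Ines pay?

$880

Deductible still to meet: $400 − $170 = $230.
The remaining $7,801 (= $8,031 − $230) moves to coinsurance.
20% of $7,801 = $1,560.20 falls to the owner.
That puts the owner's cost at $230 + $1,560.20 = $1,790.20 before any cap.
That would bring total out-of-pocket to $1,960.20, past the $1,050 cap. The owner is capped at $1,050 − $170 = $880 on this claim.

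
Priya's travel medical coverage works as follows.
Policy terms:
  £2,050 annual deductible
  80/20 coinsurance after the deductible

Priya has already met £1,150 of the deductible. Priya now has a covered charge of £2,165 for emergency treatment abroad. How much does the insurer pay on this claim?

£1,012

Deductible still to meet: £2,050 − £1,150 = £900.
After the £900 deductible portion, £2,165 − £900 = £1,265 is subject to coinsurance.
20% of £1,265 = £253 falls to the traveler.
So the traveler owes £900 + £253 = £1,153.
The insurer covers the remainder: £2,165 − £1,153 = £1,012.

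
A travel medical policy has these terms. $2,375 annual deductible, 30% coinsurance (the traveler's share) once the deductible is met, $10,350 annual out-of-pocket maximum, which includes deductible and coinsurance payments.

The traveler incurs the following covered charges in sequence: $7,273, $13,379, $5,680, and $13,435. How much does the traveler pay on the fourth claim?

$787.90

Claim 1 — $7,273: $2,375 to deductible, leaving $4,898; coinsurance $4,898 × 30% = $1,469.40. Cost to traveler: $3,844.40. OOP to date $3,844.40.
Claim 2 — $13,379: 30% coinsurance on $13,379 = $4,013.70. Traveler pays $4,013.70; OOP now $7,858.10.
Claim 3 — $5,680: 30% coinsurance on $5,680 = $1,704. Cost to traveler: $1,704. OOP to date $9,562.10.
Claim 4 — $13,435: deductible already satisfied, so traveler's share is 30% × $13,435 = $4,030.50. That would push OOP to $13,592.60, over the $10,350 cap, so traveler pays $10,350 − $9,562.10 = $787.90.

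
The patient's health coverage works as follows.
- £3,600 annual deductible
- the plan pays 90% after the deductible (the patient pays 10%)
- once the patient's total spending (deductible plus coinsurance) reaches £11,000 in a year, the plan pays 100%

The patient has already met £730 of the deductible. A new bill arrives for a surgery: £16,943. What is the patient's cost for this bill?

£4,277.30

Deductible still to meet: £3,600 − £730 = £2,870.
The remaining £14,073 (= £16,943 − £2,870) moves to coinsurance.
Patient's 10% share of £14,073 is £1,407.30.
Patient responsibility before any cap: £2,870 + £1,407.30 = £4,277.30.
Total out-of-pocket so far would be £730 + £4,277.30 = £5,007.30, below the £11,000 cap — no reduction.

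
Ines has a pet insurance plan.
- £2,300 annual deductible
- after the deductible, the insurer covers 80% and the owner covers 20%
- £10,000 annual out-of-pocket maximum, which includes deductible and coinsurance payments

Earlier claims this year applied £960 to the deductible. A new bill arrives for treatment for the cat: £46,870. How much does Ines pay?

Remaining deductible: £2,300 − £960 = £1,340.
The remaining £45,530 (= £46,870 − £1,340) moves to coinsurance.
20% of £45,530 = £9,106 falls to the owner.
That puts the owner's cost at £1,340 + £9,106 = £10,446 before any cap.
Adding £10,446 to the £960 already spent would give £11,406, which exceeds the £10,000 cap; the owner pays just £10,000 − £960 = £9,040.

£9,040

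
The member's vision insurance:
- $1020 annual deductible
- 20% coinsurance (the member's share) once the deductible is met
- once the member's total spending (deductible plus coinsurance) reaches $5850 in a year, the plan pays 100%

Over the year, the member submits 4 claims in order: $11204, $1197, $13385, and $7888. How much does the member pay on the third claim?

Bill 1, $11204: $1020 to deductible, leaving $10184; coinsurance $10184 × 20% = $2036.80. Member owes $3056.80 (running OOP $3056.80).
Bill 2, $1197: 20% coinsurance on $1197 = $239.40. Member owes $239.40 (running OOP $3296.20).
Bill 3, $13385: deductible met; 20% of $13385 = $2677. Adding that to $3296.20 gives $5973.20, past the $5850 cap; member pays only $5850 − $3296.20 = $2553.80.

$2553.80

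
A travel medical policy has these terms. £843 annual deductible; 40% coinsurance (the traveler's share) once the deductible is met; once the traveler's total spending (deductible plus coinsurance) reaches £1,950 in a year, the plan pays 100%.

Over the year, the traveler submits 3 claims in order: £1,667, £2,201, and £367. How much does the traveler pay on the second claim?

Claim 1 (£1,667): £843 finishes the deductible; £824 goes to coinsurance; traveler's 40% is £329.60. Traveler pays £1,172.60; OOP now £1,172.60.
Claim 2 (£2,201): deductible met; 40% of £2,201 = £880.40. OOP would hit £2,053 > £1,950, so the cap limits the traveler to £1,950 − £1,172.60 = £777.40.

£777.40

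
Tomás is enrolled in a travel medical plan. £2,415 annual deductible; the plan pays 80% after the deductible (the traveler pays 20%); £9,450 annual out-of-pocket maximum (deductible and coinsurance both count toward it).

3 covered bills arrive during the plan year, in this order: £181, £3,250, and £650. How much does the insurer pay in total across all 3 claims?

#1 (£181): fully absorbed by the deductible. Traveler pays £181; OOP now £181. Plan pays £181 − £181 = £0.
#2 (£3,250): £2,234 to deductible, leaving £1,016; traveler's 20% is £203.20. Traveler owes £2,437.20 (running OOP £2,618.20). Insurer: £3,250 − £2,437.20 = £812.80.
#3 (£650): 20% coinsurance on £650 = £130. Traveler owes £130 (running OOP £2,748.20). Insurer: £650 − £130 = £520.
Insurer total = bills − traveler's total = £4,081 − £2,748.20 = £1,332.80.

£1,332.80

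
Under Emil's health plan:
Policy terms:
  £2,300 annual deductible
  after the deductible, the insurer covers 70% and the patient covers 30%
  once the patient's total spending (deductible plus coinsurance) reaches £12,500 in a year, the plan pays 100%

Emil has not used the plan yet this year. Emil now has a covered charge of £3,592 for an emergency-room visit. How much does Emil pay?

£2,687.60

Deductible not yet touched, so the first £2,300 of the bill goes to the deductible.
After the £2,300 deductible portion, £3,592 − £2,300 = £1,292 is subject to coinsurance.
30% of £1,292 = £387.60 falls to the patient.
Patient responsibility before any cap: £2,300 + £387.60 = £2,687.60.
Year-to-date out-of-pocket becomes £0 + £2,687.60 = £2,687.60, still under the £12,500 maximum, so no cap applies.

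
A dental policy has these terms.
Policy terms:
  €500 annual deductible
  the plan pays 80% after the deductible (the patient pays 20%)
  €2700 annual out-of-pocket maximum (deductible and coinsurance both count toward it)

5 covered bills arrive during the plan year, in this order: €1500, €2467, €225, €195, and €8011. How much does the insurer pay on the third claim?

Claim 1 (€1500): €500 to deductible, leaving €1000; coinsurance €1000 × 20% = €200. Patient pays €700; OOP now €700. Plan pays €1500 − €700 = €800.
Claim 2 (€2467): deductible already satisfied, so patient's share is 20% × €2467 = €493.40. Patient pays €493.40; OOP now €1193.40. Plan pays €2467 − €493.40 = €1973.60.
Claim 3 (€225): deductible met; 20% of €225 = €45. Patient pays €45; OOP now €1238.40. Insurer: €225 − €45 = €180.

€180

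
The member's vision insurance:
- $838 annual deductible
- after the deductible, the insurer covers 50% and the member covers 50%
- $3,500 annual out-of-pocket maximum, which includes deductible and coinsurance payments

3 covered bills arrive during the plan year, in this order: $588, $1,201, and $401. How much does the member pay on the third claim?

Claim 1 — $588: fully absorbed by the deductible. Cost to member: $588. OOP to date $588.
Claim 2 — $1,201: $250 finishes the deductible; $951 goes to coinsurance; 50% of $951 = $475.50. Member owes $725.50 (running OOP $1,313.50).
Claim 3 — $401: deductible met; 50% of $401 = $200.50. Member pays $200.50; OOP now $1,514.

$200.50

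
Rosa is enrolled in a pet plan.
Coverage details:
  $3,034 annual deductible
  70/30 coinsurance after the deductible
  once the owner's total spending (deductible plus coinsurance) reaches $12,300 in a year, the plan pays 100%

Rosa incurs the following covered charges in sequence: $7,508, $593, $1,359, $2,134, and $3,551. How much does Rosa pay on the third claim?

Claim 1 — $7,508: deductible takes $3,034, $4,474 remains; coinsurance $4,474 × 30% = $1,342.20. Owner owes $4,376.20 (running OOP $4,376.20).
Claim 2 — $593: deductible met; 30% of $593 = $177.90. Owner pays $177.90; OOP now $4,554.10.
Claim 3 — $1,359: 30% coinsurance on $1,359 = $407.70. Owner owes $407.70 (running OOP $4,961.80).

$407.70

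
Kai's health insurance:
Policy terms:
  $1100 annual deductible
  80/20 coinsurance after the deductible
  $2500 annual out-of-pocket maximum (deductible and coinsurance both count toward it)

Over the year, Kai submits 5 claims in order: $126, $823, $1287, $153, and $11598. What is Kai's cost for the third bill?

$378.20

Claim 1 — $126: entire amount goes to the deductible. Cost to patient: $126. OOP to date $126.
Claim 2 — $823: all of it applies to the deductible. Patient owes $823 (running OOP $949).
Claim 3 — $1287: deductible takes $151, $1136 remains; 20% of $1136 = $227.20. Patient owes $378.20 (running OOP $1327.20).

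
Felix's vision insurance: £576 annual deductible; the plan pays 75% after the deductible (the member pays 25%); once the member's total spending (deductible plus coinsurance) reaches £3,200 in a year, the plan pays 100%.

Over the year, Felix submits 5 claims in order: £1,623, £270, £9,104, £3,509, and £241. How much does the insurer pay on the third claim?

£6,828

Claim 1 (£1,623): deductible takes £576, £1,047 remains; 25% of £1,047 = £261.75. Member pays £837.75; OOP now £837.75. Plan pays £1,623 − £837.75 = £785.25.
Claim 2 (£270): deductible already satisfied, so member's share is 25% × £270 = £67.50. Cost to member: £67.50. OOP to date £905.25. Plan pays £270 − £67.50 = £202.50.
Claim 3 (£9,104): 25% coinsurance on £9,104 = £2,276. Cost to member: £2,276. OOP to date £3,181.25. Insurer: £9,104 − £2,276 = £6,828.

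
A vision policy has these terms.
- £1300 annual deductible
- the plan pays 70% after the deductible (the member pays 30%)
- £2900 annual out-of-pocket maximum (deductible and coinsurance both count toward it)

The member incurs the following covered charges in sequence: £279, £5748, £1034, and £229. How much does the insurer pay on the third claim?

Claim 1 (£279): all of it applies to the deductible. Member pays £279; OOP now £279. Plan pays £279 − £279 = £0.
Claim 2 (£5748): £1021 to deductible, leaving £4727; coinsurance £4727 × 30% = £1418.10. Member pays £2439.10; OOP now £2718.10. Insurer: £5748 − £2439.10 = £3308.90.
Claim 3 (£1034): 30% coinsurance on £1034 = £310.20. Adding that to £2718.10 gives £3028.30, past the £2900 cap; member pays only £2900 − £2718.10 = £181.90. Plan pays £1034 − £181.90 = £852.10.

£852.10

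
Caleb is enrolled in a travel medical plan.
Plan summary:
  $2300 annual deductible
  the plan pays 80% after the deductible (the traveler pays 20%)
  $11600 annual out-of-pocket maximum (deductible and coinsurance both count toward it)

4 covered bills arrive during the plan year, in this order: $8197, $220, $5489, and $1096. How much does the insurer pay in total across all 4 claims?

Claim 1 — $8197: $2300 finishes the deductible; $5897 goes to coinsurance; coinsurance $5897 × 20% = $1179.40. Traveler owes $3479.40 (running OOP $3479.40). Insurer: $8197 − $3479.40 = $4717.60.
Claim 2 — $220: deductible met; 20% of $220 = $44. Traveler pays $44; OOP now $3523.40. Insurer: $220 − $44 = $176.
Claim 3 — $5489: 20% coinsurance on $5489 = $1097.80. Cost to traveler: $1097.80. OOP to date $4621.20. Insurer: $5489 − $1097.80 = $4391.20.
Claim 4 — $1096: deductible already satisfied, so traveler's share is 20% × $1096 = $219.20. Traveler pays $219.20; OOP now $4840.40. Insurer: $1096 − $219.20 = $876.80.
Insurer total = bills − traveler's total = $15002 − $4840.40 = $10161.60.

$10161.60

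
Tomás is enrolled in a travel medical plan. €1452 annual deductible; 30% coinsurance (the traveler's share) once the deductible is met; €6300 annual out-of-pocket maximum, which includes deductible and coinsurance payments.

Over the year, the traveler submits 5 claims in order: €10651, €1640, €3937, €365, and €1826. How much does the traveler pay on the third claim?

Claim 1 (€10651): €1452 finishes the deductible; €9199 goes to coinsurance; 30% of €9199 = €2759.70. Cost to traveler: €4211.70. OOP to date €4211.70.
Claim 2 (€1640): deductible already satisfied, so traveler's share is 30% × €1640 = €492. Traveler owes €492 (running OOP €4703.70).
Claim 3 (€3937): deductible met; 30% of €3937 = €1181.10. Traveler pays €1181.10; OOP now €5884.80.

€1181.10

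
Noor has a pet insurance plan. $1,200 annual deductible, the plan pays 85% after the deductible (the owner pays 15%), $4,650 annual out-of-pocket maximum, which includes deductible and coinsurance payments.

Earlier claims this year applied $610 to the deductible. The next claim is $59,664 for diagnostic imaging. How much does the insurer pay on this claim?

$55,624

Deductible still to meet: $1,200 − $610 = $590.
After the $590 deductible portion, $59,664 − $590 = $59,074 is subject to coinsurance.
Coinsurance: $59,074 × 15% = $8,861.10.
Owner responsibility before any cap: $590 + $8,861.10 = $9,451.10.
Adding $9,451.10 to the $610 already spent would give $10,061.10, which exceeds the $4,650 cap; the owner pays just $4,650 − $610 = $4,040.
The plan picks up $59,664 − $4,040 = $55,624.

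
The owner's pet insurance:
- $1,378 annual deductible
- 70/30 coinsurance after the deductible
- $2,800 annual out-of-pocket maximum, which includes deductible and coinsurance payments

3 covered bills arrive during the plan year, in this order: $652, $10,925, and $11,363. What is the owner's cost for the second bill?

$2,148

Bill 1, $652: entire amount goes to the deductible. Cost to owner: $652. OOP to date $652.
Bill 2, $10,925: $726 finishes the deductible; $10,199 goes to coinsurance; coinsurance $10,199 × 30% = $3,059.70. Deductible plus coinsurance: $726 + $3,059.70 = $3,785.70. Adding that to $652 gives $4,437.70, past the $2,800 cap; owner pays only $2,800 − $652 = $2,148.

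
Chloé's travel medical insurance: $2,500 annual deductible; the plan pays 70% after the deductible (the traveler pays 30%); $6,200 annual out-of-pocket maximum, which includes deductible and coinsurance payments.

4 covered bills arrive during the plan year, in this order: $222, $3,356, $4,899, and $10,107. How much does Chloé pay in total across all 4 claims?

$6,200

Claim 1 — $222: fully absorbed by the deductible. Cost to traveler: $222. OOP to date $222.
Claim 2 — $3,356: deductible takes $2,278, $1,078 remains; 30% of $1,078 = $323.40. Traveler owes $2,601.40 (running OOP $2,823.40).
Claim 3 — $4,899: deductible met; 30% of $4,899 = $1,469.70. Cost to traveler: $1,469.70. OOP to date $4,293.10.
Claim 4 — $10,107: deductible already satisfied, so traveler's share is 30% × $10,107 = $3,032.10. Adding that to $4,293.10 gives $7,325.20, past the $6,200 cap; traveler pays only $6,200 − $4,293.10 = $1,906.90.
Summing the traveler's payments: $222 + $2,601.40 + $1,469.70 + $1,906.90 = $6,200.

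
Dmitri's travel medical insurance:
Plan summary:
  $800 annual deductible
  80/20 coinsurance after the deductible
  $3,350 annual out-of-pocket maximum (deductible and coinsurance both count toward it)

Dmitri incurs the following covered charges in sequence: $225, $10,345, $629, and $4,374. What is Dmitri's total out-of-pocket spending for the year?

Bill 1, $225: all of it applies to the deductible. Traveler pays $225; OOP now $225.
Bill 2, $10,345: deductible takes $575, $9,770 remains; coinsurance $9,770 × 20% = $1,954. Cost to traveler: $2,529. OOP to date $2,754.
Bill 3, $629: deductible already satisfied, so traveler's share is 20% × $629 = $125.80. Traveler pays $125.80; OOP now $2,879.80.
Bill 4, $4,374: deductible met; 20% of $4,374 = $874.80. That would push OOP to $3,754.60, over the $3,350 cap, so traveler pays $3,350 − $2,879.80 = $470.20.
Total paid by the traveler: $225 + $2,529 + $125.80 + $470.20 = $3,350.

$3,350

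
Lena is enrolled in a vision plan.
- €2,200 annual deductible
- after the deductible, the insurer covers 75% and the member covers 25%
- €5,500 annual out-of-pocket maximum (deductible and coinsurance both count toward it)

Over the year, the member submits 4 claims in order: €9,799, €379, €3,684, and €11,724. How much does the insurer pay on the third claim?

€2,763

Claim 1 — €9,799: €2,200 to deductible, leaving €7,599; 25% of €7,599 = €1,899.75. Member pays €4,099.75; OOP now €4,099.75. Insurer: €9,799 − €4,099.75 = €5,699.25.
Claim 2 — €379: deductible already satisfied, so member's share is 25% × €379 = €94.75. Member owes €94.75 (running OOP €4,194.50). Insurer: €379 − €94.75 = €284.25.
Claim 3 — €3,684: deductible already satisfied, so member's share is 25% × €3,684 = €921. Member owes €921 (running OOP €5,115.50). Insurer: €3,684 − €921 = €2,763.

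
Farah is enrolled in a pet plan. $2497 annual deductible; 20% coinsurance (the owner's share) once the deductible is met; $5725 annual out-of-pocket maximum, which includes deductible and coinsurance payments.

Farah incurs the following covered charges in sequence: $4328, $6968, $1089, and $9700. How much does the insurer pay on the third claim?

$871.20

Claim 1 ($4328): $2497 finishes the deductible; $1831 goes to coinsurance; 20% of $1831 = $366.20. Cost to owner: $2863.20. OOP to date $2863.20. Insurer: $4328 − $2863.20 = $1464.80.
Claim 2 ($6968): deductible met; 20% of $6968 = $1393.60. Cost to owner: $1393.60. OOP to date $4256.80. Insurer: $6968 − $1393.60 = $5574.40.
Claim 3 ($1089): deductible already satisfied, so owner's share is 20% × $1089 = $217.80. Owner owes $217.80 (running OOP $4474.60). Insurer: $1089 − $217.80 = $871.20.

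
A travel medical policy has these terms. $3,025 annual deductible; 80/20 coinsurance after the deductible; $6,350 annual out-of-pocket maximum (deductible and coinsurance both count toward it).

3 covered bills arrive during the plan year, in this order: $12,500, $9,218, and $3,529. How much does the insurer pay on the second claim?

Claim 1 — $12,500: deductible takes $3,025, $9,475 remains; coinsurance $9,475 × 20% = $1,895. Cost to traveler: $4,920. OOP to date $4,920. Plan pays $12,500 − $4,920 = $7,580.
Claim 2 — $9,218: deductible already satisfied, so traveler's share is 20% × $9,218 = $1,843.60. That would push OOP to $6,763.60, over the $6,350 cap, so traveler pays $6,350 − $4,920 = $1,430. Plan pays $9,218 − $1,430 = $7,788.

$7,788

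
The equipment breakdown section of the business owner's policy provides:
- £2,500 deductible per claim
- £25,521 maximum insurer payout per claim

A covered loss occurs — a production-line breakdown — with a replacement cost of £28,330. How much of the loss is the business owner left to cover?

£2,809

After the deductible, £28,330 − £2,500 = £25,830 remains.
£25,830 exceeds the £25,521 limit, so the insurer pays the limit: £25,521.
The business owner bears the rest of the original loss: £28,330 − £25,521 = £2,809.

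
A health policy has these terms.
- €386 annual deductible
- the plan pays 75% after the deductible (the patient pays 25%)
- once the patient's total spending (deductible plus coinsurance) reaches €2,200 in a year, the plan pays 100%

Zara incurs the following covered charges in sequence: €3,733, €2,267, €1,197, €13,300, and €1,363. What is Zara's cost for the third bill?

Bill 1, €3,733: €386 to deductible, leaving €3,347; patient's 25% is €836.75. Patient pays €1,222.75; OOP now €1,222.75.
Bill 2, €2,267: deductible already satisfied, so patient's share is 25% × €2,267 = €566.75. Patient pays €566.75; OOP now €1,789.50.
Bill 3, €1,197: 25% coinsurance on €1,197 = €299.25. Patient owes €299.25 (running OOP €2,088.75).

€299.25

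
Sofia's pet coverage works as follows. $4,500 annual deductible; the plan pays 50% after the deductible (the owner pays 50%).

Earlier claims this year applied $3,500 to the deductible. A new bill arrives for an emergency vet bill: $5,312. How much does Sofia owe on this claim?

$3,500 of the $4,500 deductible is already met, leaving $1,000.
That leaves $5,312 − $1,000 = $4,312 for coinsurance.
50% of $4,312 = $2,156 falls to the owner.
That puts the owner's cost at $1,000 + $2,156 = $3,156.

$3,156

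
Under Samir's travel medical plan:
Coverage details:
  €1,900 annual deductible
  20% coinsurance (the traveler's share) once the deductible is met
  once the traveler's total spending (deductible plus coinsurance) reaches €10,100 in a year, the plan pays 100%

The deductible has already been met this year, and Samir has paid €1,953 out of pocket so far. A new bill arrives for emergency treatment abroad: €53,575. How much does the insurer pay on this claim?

With the deductible met, the entire €53,575 is subject to coinsurance.
20% of €53,575 = €10,715 falls to the traveler.
Adding €10,715 to the €1,953 already spent would give €12,668, which exceeds the €10,100 cap; the traveler pays just €10,100 − €1,953 = €8,147.
The plan picks up €53,575 − €8,147 = €45,428.

€45,428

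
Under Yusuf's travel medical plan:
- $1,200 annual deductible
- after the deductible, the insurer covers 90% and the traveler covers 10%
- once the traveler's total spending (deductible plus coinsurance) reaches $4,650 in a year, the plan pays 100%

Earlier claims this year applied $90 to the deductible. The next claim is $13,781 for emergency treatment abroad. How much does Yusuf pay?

Deductible still to meet: $1,200 − $90 = $1,110.
That leaves $13,781 − $1,110 = $12,671 for coinsurance.
Coinsurance: $12,671 × 10% = $1,267.10.
So the traveler owes $1,110 + $1,267.10 = $2,377.10 before any cap.
Year-to-date out-of-pocket becomes $90 + $2,377.10 = $2,467.10, still under the $4,650 maximum, so no cap applies.

$2,377.10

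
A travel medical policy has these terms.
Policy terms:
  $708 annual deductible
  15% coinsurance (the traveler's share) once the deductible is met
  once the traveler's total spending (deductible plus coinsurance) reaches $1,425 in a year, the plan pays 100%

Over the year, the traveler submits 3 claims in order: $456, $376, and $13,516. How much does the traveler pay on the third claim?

$698.40

Claim 1 — $456: fully absorbed by the deductible. Traveler owes $456 (running OOP $456).
Claim 2 — $376: deductible takes $252, $124 remains; 15% of $124 = $18.60. Traveler pays $270.60; OOP now $726.60.
Claim 3 — $13,516: deductible met; 15% of $13,516 = $2,027.40. That would push OOP to $2,754, over the $1,425 cap, so traveler pays $1,425 − $726.60 = $698.40.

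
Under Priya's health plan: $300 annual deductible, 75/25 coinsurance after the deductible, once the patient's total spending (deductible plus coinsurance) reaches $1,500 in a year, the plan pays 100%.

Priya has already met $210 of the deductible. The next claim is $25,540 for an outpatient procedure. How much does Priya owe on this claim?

$1,290

Remaining deductible: $300 − $210 = $90.
After the $90 deductible portion, $25,540 − $90 = $25,450 is subject to coinsurance.
Coinsurance: $25,450 × 25% = $6,362.50.
That puts the patient's cost at $90 + $6,362.50 = $6,452.50 before any cap.
That would bring total out-of-pocket to $6,662.50, past the $1,500 cap. The patient is capped at $1,500 − $210 = $1,290 on this claim.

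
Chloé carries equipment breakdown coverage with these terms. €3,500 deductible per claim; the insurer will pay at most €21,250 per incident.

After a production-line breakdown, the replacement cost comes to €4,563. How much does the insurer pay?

€1,063

After the deductible, €4,563 − €3,500 = €1,063 remains.
€1,063 is within the €21,250 limit, so the insurer pays €1,063.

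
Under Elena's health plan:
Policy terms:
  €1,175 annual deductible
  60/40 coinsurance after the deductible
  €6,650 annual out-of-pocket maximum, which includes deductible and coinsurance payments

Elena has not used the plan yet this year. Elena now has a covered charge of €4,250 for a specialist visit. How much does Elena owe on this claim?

Deductible not yet touched, so the first €1,175 of the bill goes to the deductible.
The remaining €3,075 (= €4,250 − €1,175) moves to coinsurance.
Coinsurance: €3,075 × 40% = €1,230.
So the patient owes €1,175 + €1,230 = €2,405 before any cap.
Total out-of-pocket so far would be €0 + €2,405 = €2,405, below the €6,650 cap — no reduction.

€2,405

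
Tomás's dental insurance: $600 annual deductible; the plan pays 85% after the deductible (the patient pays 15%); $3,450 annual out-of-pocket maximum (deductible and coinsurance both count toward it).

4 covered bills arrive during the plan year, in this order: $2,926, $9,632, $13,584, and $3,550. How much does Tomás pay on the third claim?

$1,056.30

Claim 1 ($2,926): deductible takes $600, $2,326 remains; coinsurance $2,326 × 15% = $348.90. Cost to patient: $948.90. OOP to date $948.90.
Claim 2 ($9,632): deductible met; 15% of $9,632 = $1,444.80. Patient pays $1,444.80; OOP now $2,393.70.
Claim 3 ($13,584): deductible already satisfied, so patient's share is 15% × $13,584 = $2,037.60. That would push OOP to $4,431.30, over the $3,450 cap, so patient pays $3,450 − $2,393.70 = $1,056.30.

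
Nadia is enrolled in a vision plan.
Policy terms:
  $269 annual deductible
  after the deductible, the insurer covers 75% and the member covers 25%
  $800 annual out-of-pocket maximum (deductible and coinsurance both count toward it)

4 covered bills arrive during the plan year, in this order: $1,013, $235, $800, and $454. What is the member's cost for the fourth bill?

Bill 1, $1,013: deductible takes $269, $744 remains; 25% of $744 = $186. Member pays $455; OOP now $455.
Bill 2, $235: deductible met; 25% of $235 = $58.75. Member owes $58.75 (running OOP $513.75).
Bill 3, $800: deductible already satisfied, so member's share is 25% × $800 = $200. Member pays $200; OOP now $713.75.
Bill 4, $454: 25% coinsurance on $454 = $113.50. Adding that to $713.75 gives $827.25, past the $800 cap; member pays only $800 − $713.75 = $86.25.

$86.25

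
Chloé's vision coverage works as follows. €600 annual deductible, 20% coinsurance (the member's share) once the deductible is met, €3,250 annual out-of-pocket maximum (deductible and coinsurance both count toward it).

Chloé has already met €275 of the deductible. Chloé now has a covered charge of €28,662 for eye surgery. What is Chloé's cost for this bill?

€2,975

Deductible still to meet: €600 − €275 = €325.
The remaining €28,337 (= €28,662 − €325) moves to coinsurance.
20% of €28,337 = €5,667.40 falls to the member.
That puts the member's cost at €325 + €5,667.40 = €5,992.40 before any cap.
That would bring total out-of-pocket to €6,267.40, past the €3,250 cap. The member is capped at €3,250 − €275 = €2,975 on this claim.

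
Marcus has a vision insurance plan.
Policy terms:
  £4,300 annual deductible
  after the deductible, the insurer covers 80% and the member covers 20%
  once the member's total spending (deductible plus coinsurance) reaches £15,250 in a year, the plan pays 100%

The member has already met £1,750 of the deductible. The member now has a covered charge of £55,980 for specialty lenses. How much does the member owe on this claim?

Remaining deductible: £4,300 − £1,750 = £2,550.
That leaves £55,980 − £2,550 = £53,430 for coinsurance.
Member's 20% share of £53,430 is £10,686.
That puts the member's cost at £2,550 + £10,686 = £13,236 before any cap.
Year-to-date out-of-pocket becomes £1,750 + £13,236 = £14,986, still under the £15,250 maximum, so no cap applies.

£13,236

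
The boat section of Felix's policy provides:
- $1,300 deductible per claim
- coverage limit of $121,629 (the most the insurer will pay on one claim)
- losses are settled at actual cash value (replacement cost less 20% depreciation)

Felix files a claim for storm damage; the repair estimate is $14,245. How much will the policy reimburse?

$10,096

Actual cash value after 20% depreciation: $14,245 × 80% = $11,396.
After the deductible, $11,396 − $1,300 = $10,096 remains.
$10,096 ≤ $121,629, so the limit doesn't bind; insurer pays $10,096.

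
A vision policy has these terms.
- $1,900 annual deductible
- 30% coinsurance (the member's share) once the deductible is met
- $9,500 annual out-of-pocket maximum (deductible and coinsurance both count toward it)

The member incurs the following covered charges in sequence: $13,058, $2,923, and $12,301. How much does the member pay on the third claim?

$3,375.70

Claim 1 ($13,058): $1,900 to deductible, leaving $11,158; coinsurance $11,158 × 30% = $3,347.40. Member pays $5,247.40; OOP now $5,247.40.
Claim 2 ($2,923): deductible met; 30% of $2,923 = $876.90. Member pays $876.90; OOP now $6,124.30.
Claim 3 ($12,301): 30% coinsurance on $12,301 = $3,690.30. OOP would hit $9,814.60 > $9,500, so the cap limits the member to $9,500 − $6,124.30 = $3,375.70.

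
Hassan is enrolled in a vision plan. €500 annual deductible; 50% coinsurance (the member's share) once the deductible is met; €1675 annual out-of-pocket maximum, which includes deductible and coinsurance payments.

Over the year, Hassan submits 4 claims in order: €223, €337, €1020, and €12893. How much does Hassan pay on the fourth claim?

€635

Claim 1 (€223): entire amount goes to the deductible. Member owes €223 (running OOP €223).
Claim 2 (€337): deductible takes €277, €60 remains; coinsurance €60 × 50% = €30. Member pays €307; OOP now €530.
Claim 3 (€1020): 50% coinsurance on €1020 = €510. Member pays €510; OOP now €1040.
Claim 4 (€12893): deductible met; 50% of €12893 = €6446.50. That would push OOP to €7486.50, over the €1675 cap, so member pays €1675 − €1040 = €635.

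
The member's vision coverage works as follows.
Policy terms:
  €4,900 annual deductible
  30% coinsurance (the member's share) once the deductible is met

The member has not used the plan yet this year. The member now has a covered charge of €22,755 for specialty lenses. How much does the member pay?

The full €4,900 deductible is still open; €4,900 of this bill applies to it.
That leaves €22,755 − €4,900 = €17,855 for coinsurance.
Coinsurance: €17,855 × 30% = €5,356.50.
Member responsibility: €4,900 + €5,356.50 = €10,256.50.

€10,256.50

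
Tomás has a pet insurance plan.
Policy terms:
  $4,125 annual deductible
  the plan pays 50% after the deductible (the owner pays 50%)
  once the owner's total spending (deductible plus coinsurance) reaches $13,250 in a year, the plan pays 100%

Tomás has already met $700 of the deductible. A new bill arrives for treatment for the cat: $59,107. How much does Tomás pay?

$12,550

$700 of the $4,125 deductible is already met, leaving $3,425.
That leaves $59,107 − $3,425 = $55,682 for coinsurance.
Coinsurance: $55,682 × 50% = $27,841.
That puts the owner's cost at $3,425 + $27,841 = $31,266 before any cap.
That would bring total out-of-pocket to $31,966, past the $13,250 cap. The owner is capped at $13,250 − $700 = $12,550 on this claim.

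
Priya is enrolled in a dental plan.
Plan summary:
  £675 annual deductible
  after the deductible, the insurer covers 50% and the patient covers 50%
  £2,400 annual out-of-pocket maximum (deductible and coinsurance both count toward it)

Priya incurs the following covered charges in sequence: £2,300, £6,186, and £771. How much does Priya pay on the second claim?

£912.50

Claim 1 (£2,300): £675 finishes the deductible; £1,625 goes to coinsurance; coinsurance £1,625 × 50% = £812.50. Patient pays £1,487.50; OOP now £1,487.50.
Claim 2 (£6,186): 50% coinsurance on £6,186 = £3,093. That would push OOP to £4,580.50, over the £2,400 cap, so patient pays £2,400 − £1,487.50 = £912.50.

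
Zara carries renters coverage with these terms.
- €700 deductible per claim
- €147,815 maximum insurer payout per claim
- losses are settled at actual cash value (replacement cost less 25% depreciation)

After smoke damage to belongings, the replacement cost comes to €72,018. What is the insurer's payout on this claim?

Actual cash value after 25% depreciation: €72,018 × 75% = €54,013.50.
Less the €700 deductible: €54,013.50 − €700 = €53,313.50.
That's under the €147,815 cap, so the insurer reimburses the full €53,313.50.

€53,313.50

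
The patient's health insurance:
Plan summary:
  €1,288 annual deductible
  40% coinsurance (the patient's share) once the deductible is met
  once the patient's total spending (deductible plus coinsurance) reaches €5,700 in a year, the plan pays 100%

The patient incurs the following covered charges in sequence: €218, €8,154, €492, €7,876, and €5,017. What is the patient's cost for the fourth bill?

Claim 1 (€218): all of it applies to the deductible. Patient pays €218; OOP now €218.
Claim 2 (€8,154): deductible takes €1,070, €7,084 remains; 40% of €7,084 = €2,833.60. Cost to patient: €3,903.60. OOP to date €4,121.60.
Claim 3 (€492): 40% coinsurance on €492 = €196.80. Cost to patient: €196.80. OOP to date €4,318.40.
Claim 4 (€7,876): deductible already satisfied, so patient's share is 40% × €7,876 = €3,150.40. That would push OOP to €7,468.80, over the €5,700 cap, so patient pays €5,700 − €4,318.40 = €1,381.60.

€1,381.60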